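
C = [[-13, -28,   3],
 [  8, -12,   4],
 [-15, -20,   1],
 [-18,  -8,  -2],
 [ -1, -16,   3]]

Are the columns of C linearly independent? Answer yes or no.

no

Row reduce C to echelon form.
R2 ← R2 + (8/13)·R1: [0, -380/13, 76/13]
R3 ← R3 − (15/13)·R1: [0, 160/13, -32/13]
R4 ← R4 − (18/13)·R1: [0, 400/13, -80/13]
R5 ← R5 − (1/13)·R1: [0, -180/13, 36/13]
R3 ← R3 + (8/19)·R2: [0, 0, 0]
R4 ← R4 + (20/19)·R2: [0, 0, 0]
R5 ← R5 − (9/19)·R2: [0, 0, 0]
2 pivots among 3 columns.
Only 2 < 3 pivot columns, so the columns are linearly dependent.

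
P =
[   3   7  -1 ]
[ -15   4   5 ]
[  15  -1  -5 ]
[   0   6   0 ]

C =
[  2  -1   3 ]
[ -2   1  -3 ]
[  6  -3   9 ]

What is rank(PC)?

First compute PC:
[[-14,   7, -21],
 [ -8,   4, -12],
 [  2,  -1,   3],
 [-12,   6, -18]]
Now row reduce the product.
R2 ← R2 − (4/7)·R1: [0, 0, 0]
R3 ← R3 + (1/7)·R1: [0, 0, 0]
R4 ← R4 − (6/7)·R1: [0, 0, 0]
1 nonzero row, so rank(PC) = 1.

1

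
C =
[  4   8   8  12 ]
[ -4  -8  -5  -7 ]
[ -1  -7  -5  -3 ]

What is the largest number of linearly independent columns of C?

Row reduce to echelon form.
R2 ← R2 + R1: [0, 0, 3, 5]
R3 ← R3 + (1/4)·R1: [0, -5, -3, 0]
Swap R2 ↔ R3
Echelon form has 3 nonzero rows, so rank(C) = 3.
The rank gives the maximum number of linearly independent columns: 3.

3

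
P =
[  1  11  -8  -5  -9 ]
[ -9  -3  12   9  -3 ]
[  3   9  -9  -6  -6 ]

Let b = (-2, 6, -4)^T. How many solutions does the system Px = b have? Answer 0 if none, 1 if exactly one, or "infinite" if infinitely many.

Row reduce the augmented matrix [P | b].
R2 ← R2 + (9)·R1: [0, 96, -60, -36, -84, -12]
R3 ← R3 − (3)·R1: [0, -24, 15, 9, 21, 2]
R3 ← R3 + (1/4)·R2: [0, 0, 0, 0, 0, -1]
The echelon form has 3 nonzero rows; the last pivot sits in the augmented column, so rank(P) = 2 but rank([P|b]) = 3.
Since the ranks differ, the system is inconsistent.
It has no solutions.

0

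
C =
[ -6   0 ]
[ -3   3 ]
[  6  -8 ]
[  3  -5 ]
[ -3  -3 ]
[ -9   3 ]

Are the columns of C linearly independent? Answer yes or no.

Row reduce C to echelon form.
R2 ← R2 − (1/2)·R1: [0, 3]
R3 ← R3 + R1: [0, -8]
R4 ← R4 + (1/2)·R1: [0, -5]
R5 ← R5 − (1/2)·R1: [0, -3]
R6 ← R6 − (3/2)·R1: [0, 3]
R3 ← R3 + (8/3)·R2: [0, 0]
R4 ← R4 + (5/3)·R2: [0, 0]
R5 ← R5 + R2: [0, 0]
R6 ← R6 − R2: [0, 0]
2 pivots among 2 columns.
Every column is a pivot column, so the columns are linearly independent.

yes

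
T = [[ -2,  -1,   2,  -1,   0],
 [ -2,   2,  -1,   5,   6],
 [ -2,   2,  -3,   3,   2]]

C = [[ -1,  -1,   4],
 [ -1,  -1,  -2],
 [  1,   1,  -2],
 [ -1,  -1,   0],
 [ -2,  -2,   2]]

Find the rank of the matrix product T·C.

2

First compute TC:
[[  6,   6, -10],
 [-18, -18,   2],
 [-10, -10,  -2]]
Now row reduce the product.
R2 ← R2 + (3)·R1: [0, 0, -28]
R3 ← R3 + (5/3)·R1: [0, 0, -56/3]
R3 ← R3 − (2/3)·R2: [0, 0, 0]
2 nonzero rows, so rank(TC) = 2.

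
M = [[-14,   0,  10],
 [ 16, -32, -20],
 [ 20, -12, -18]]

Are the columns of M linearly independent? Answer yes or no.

yes

Row reduce M to echelon form.
R2 ← R2 + (8/7)·R1: [0, -32, -60/7]
R3 ← R3 + (10/7)·R1: [0, -12, -26/7]
R3 ← R3 − (3/8)·R2: [0, 0, -1/2]
3 pivots among 3 columns.
Every column is a pivot column, so the columns are linearly independent.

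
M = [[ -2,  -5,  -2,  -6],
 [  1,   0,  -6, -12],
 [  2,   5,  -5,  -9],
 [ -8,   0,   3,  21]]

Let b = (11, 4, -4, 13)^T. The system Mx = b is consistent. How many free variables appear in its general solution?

0

Row reduce the augmented matrix [M | b].
R2 ← R2 + (1/2)·R1: [0, -5/2, -7, -15, 19/2]
R3 ← R3 + R1: [0, 0, -7, -15, 7]
R4 ← R4 − (4)·R1: [0, 20, 11, 45, -31]
R4 ← R4 + (8)·R2: [0, 0, -45, -75, 45]
R4 ← R4 − (45/7)·R3: [0, 0, 0, 150/7, 0]
The echelon form has 4 nonzero rows, and every pivot lies in the first 4 columns, so rank(M) = rank([M|b]) = 4.
The system is consistent.
Free variables = (unknowns) − (rank) = 4 − 4 = 0.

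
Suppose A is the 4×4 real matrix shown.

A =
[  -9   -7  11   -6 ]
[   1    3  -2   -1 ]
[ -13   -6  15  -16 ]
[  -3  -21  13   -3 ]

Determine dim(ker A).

0

Row reduce to echelon form.
R2 ← R2 + (1/9)·R1: [0, 20/9, -7/9, -5/3]
R3 ← R3 − (13/9)·R1: [0, 37/9, -8/9, -22/3]
R4 ← R4 − (1/3)·R1: [0, -56/3, 28/3, -1]
R3 ← R3 − (37/20)·R2: [0, 0, 11/20, -17/4]
R4 ← R4 + (42/5)·R2: [0, 0, 14/5, -15]
R4 ← R4 − (56/11)·R3: [0, 0, 0, 73/11]
4 nonzero rows, so rank(A) = 4.
A has 4 columns; by rank–nullity, nullity = 4 − 4 = 0.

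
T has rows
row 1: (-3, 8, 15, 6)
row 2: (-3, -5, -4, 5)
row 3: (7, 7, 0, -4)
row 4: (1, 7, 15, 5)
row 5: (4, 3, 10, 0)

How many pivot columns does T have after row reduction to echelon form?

4

Row reduce to echelon form.
R2 ← R2 − R1: [0, -13, -19, -1]
R3 ← R3 + (7/3)·R1: [0, 77/3, 35, 10]
R4 ← R4 + (1/3)·R1: [0, 29/3, 20, 7]
R5 ← R5 + (4/3)·R1: [0, 41/3, 30, 8]
R3 ← R3 + (77/39)·R2: [0, 0, -98/39, 313/39]
R4 ← R4 + (29/39)·R2: [0, 0, 229/39, 244/39]
R5 ← R5 + (41/39)·R2: [0, 0, 391/39, 271/39]
R4 ← R4 + (229/98)·R3: [0, 0, 0, 2451/98]
R5 ← R5 + (391/98)·R3: [0, 0, 0, 3819/98]
R5 ← R5 − (67/43)·R4: [0, 0, 0, 0]
Echelon form has 4 nonzero rows, so rank(T) = 4.
Each nonzero row contributes one pivot column: 4 pivot columns.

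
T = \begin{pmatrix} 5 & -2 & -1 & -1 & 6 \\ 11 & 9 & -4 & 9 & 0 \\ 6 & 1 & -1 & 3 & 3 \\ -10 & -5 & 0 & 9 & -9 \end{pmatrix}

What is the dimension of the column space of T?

Row reduce to echelon form.
R2 ← R2 − (11/5)·R1: [0, 67/5, -9/5, 56/5, -66/5]
R3 ← R3 − (6/5)·R1: [0, 17/5, 1/5, 21/5, -21/5]
R4 ← R4 + (2)·R1: [0, -9, -2, 7, 3]
R3 ← R3 − (17/67)·R2: [0, 0, 44/67, 91/67, -57/67]
R4 ← R4 + (45/67)·R2: [0, 0, -215/67, 973/67, -393/67]
R4 ← R4 + (215/44)·R3: [0, 0, 0, 931/44, -441/44]
Echelon form has 4 nonzero rows, so rank(T) = 4.
The column space has dimension equal to the rank: 4.

4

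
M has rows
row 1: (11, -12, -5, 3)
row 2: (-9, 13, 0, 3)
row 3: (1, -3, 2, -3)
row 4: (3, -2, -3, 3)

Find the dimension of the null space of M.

Row reduce to echelon form.
R2 ← R2 + (9/11)·R1: [0, 35/11, -45/11, 60/11]
R3 ← R3 − (1/11)·R1: [0, -21/11, 27/11, -36/11]
R4 ← R4 − (3/11)·R1: [0, 14/11, -18/11, 24/11]
R3 ← R3 + (3/5)·R2: [0, 0, 0, 0]
R4 ← R4 − (2/5)·R2: [0, 0, 0, 0]
2 nonzero rows, so rank(M) = 2.
M has 4 columns; by rank–nullity, nullity = 4 − 2 = 2.

2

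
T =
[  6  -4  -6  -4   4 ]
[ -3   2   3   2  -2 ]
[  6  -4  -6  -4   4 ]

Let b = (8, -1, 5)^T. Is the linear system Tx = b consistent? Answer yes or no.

no

Row reduce the augmented matrix [T | b].
R2 ← R2 + (1/2)·R1: [0, 0, 0, 0, 0, 3]
R3 ← R3 − R1: [0, 0, 0, 0, 0, -3]
R3 ← R3 + R2: [0, 0, 0, 0, 0, 0]
The echelon form has 2 nonzero rows; the last pivot sits in the augmented column, so rank(T) = 1 but rank([T|b]) = 2.
Since the ranks differ, the system is inconsistent.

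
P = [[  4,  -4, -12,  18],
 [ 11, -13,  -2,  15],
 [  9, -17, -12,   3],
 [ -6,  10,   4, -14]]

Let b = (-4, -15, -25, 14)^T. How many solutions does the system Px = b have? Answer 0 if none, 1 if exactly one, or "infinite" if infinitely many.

1

Row reduce the augmented matrix [P | b].
R2 ← R2 − (11/4)·R1: [0, -2, 31, -69/2, -4]
R3 ← R3 − (9/4)·R1: [0, -8, 15, -75/2, -16]
R4 ← R4 + (3/2)·R1: [0, 4, -14, 13, 8]
R3 ← R3 − (4)·R2: [0, 0, -109, 201/2, 0]
R4 ← R4 + (2)·R2: [0, 0, 48, -56, 0]
R4 ← R4 + (48/109)·R3: [0, 0, 0, -1280/109, 0]
The echelon form has 4 nonzero rows, and every pivot lies in the first 4 columns, so rank(P) = rank([P|b]) = 4.
The system is consistent.
rank = 4 = number of unknowns, so the solution is unique.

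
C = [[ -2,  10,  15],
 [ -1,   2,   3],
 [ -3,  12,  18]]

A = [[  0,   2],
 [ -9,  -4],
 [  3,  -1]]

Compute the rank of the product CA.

First compute CA:
[[-45, -59],
 [ -9, -13],
 [-54, -72]]
Now row reduce the product.
R2 ← R2 − (1/5)·R1: [0, -6/5]
R3 ← R3 − (6/5)·R1: [0, -6/5]
R3 ← R3 − R2: [0, 0]
2 nonzero rows, so rank(CA) = 2.

2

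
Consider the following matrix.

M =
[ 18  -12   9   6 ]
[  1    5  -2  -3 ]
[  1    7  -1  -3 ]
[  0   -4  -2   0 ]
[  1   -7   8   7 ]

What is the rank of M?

3

Row reduce to echelon form.
R2 ← R2 − (1/18)·R1: [0, 17/3, -5/2, -10/3]
R3 ← R3 − (1/18)·R1: [0, 23/3, -3/2, -10/3]
R5 ← R5 − (1/18)·R1: [0, -19/3, 15/2, 20/3]
R3 ← R3 − (23/17)·R2: [0, 0, 32/17, 20/17]
R4 ← R4 + (12/17)·R2: [0, 0, -64/17, -40/17]
R5 ← R5 + (19/17)·R2: [0, 0, 80/17, 50/17]
R4 ← R4 + (2)·R3: [0, 0, 0, 0]
R5 ← R5 − (5/2)·R3: [0, 0, 0, 0]
Echelon form has 3 nonzero rows, so rank(M) = 3.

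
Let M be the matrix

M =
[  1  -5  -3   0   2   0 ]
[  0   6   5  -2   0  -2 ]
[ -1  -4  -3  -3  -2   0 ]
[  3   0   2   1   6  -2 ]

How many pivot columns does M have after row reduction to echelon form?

3

Row reduce to echelon form.
R3 ← R3 + R1: [0, -9, -6, -3, 0, 0]
R4 ← R4 − (3)·R1: [0, 15, 11, 1, 0, -2]
R3 ← R3 + (3/2)·R2: [0, 0, 3/2, -6, 0, -3]
R4 ← R4 − (5/2)·R2: [0, 0, -3/2, 6, 0, 3]
R4 ← R4 + R3: [0, 0, 0, 0, 0, 0]
Echelon form has 3 nonzero rows, so rank(M) = 3.
Each nonzero row contributes one pivot column: 3 pivot columns.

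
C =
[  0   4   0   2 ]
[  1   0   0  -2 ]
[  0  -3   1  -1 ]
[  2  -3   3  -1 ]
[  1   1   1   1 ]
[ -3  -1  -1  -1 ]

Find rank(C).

4

Row reduce to echelon form.
Swap R1 ↔ R2
R4 ← R4 − (2)·R1: [0, -3, 3, 3]
R5 ← R5 − R1: [0, 1, 1, 3]
R6 ← R6 + (3)·R1: [0, -1, -1, -7]
R3 ← R3 + (3/4)·R2: [0, 0, 1, 1/2]
R4 ← R4 + (3/4)·R2: [0, 0, 3, 9/2]
R5 ← R5 − (1/4)·R2: [0, 0, 1, 5/2]
R6 ← R6 + (1/4)·R2: [0, 0, -1, -13/2]
R4 ← R4 − (3)·R3: [0, 0, 0, 3]
R5 ← R5 − R3: [0, 0, 0, 2]
R6 ← R6 + R3: [0, 0, 0, -6]
R5 ← R5 − (2/3)·R4: [0, 0, 0, 0]
R6 ← R6 + (2)·R4: [0, 0, 0, 0]
Echelon form has 4 nonzero rows, so rank(C) = 4.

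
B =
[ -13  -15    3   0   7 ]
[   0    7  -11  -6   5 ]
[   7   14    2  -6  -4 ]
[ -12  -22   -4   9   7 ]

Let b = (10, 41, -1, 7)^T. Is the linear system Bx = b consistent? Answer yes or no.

Row reduce the augmented matrix [B | b].
R3 ← R3 + (7/13)·R1: [0, 77/13, 47/13, -6, -3/13, 57/13]
R4 ← R4 − (12/13)·R1: [0, -106/13, -88/13, 9, 7/13, -29/13]
R3 ← R3 − (11/13)·R2: [0, 0, 168/13, -12/13, -58/13, -394/13]
R4 ← R4 + (106/91)·R2: [0, 0, -1782/91, 183/91, 579/91, 4143/91]
R4 ← R4 + (297/196)·R3: [0, 0, 0, 30/49, -39/98, -39/98]
The echelon form has 4 nonzero rows, and every pivot lies in the first 5 columns, so rank(B) = rank([B|b]) = 4.
The system is consistent.

yes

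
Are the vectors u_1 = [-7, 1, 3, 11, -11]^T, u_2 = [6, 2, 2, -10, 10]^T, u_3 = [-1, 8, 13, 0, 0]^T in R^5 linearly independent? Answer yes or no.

no

Form the matrix with these vectors as rows and row reduce.
R2 ← R2 + (6/7)·R1: [0, 20/7, 32/7, -4/7, 4/7]
R3 ← R3 − (1/7)·R1: [0, 55/7, 88/7, -11/7, 11/7]
R3 ← R3 − (11/4)·R2: [0, 0, 0, 0, 0]
2 nonzero rows, so the 3 vectors span a space of dimension 2.
Since 2 < 3, the vectors are linearly dependent.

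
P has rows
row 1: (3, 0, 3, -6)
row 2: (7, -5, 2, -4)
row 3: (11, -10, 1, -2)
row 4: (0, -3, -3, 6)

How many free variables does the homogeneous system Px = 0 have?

Row reduce to echelon form.
R2 ← R2 − (7/3)·R1: [0, -5, -5, 10]
R3 ← R3 − (11/3)·R1: [0, -10, -10, 20]
R3 ← R3 − (2)·R2: [0, 0, 0, 0]
R4 ← R4 − (3/5)·R2: [0, 0, 0, 0]
2 nonzero rows, so rank(P) = 2.
P has 4 columns; by rank–nullity, nullity = 4 − 2 = 2.

2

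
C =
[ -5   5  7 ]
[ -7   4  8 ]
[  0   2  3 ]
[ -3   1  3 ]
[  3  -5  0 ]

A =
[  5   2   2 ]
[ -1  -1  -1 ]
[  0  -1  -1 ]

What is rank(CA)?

2

First compute CA:
[[-30, -22, -22],
 [-39, -26, -26],
 [ -2,  -5,  -5],
 [-16, -10, -10],
 [ 20,  11,  11]]
Now row reduce the product.
R2 ← R2 − (13/10)·R1: [0, 13/5, 13/5]
R3 ← R3 − (1/15)·R1: [0, -53/15, -53/15]
R4 ← R4 − (8/15)·R1: [0, 26/15, 26/15]
R5 ← R5 + (2/3)·R1: [0, -11/3, -11/3]
R3 ← R3 + (53/39)·R2: [0, 0, 0]
R4 ← R4 − (2/3)·R2: [0, 0, 0]
R5 ← R5 + (55/39)·R2: [0, 0, 0]
2 nonzero rows, so rank(CA) = 2.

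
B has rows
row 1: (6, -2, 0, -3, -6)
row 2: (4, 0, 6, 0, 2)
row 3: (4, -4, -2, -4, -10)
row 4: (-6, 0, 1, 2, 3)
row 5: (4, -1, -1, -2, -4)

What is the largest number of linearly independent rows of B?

Row reduce to echelon form.
R2 ← R2 − (2/3)·R1: [0, 4/3, 6, 2, 6]
R3 ← R3 − (2/3)·R1: [0, -8/3, -2, -2, -6]
R4 ← R4 + R1: [0, -2, 1, -1, -3]
R5 ← R5 − (2/3)·R1: [0, 1/3, -1, 0, 0]
R3 ← R3 + (2)·R2: [0, 0, 10, 2, 6]
R4 ← R4 + (3/2)·R2: [0, 0, 10, 2, 6]
R5 ← R5 − (1/4)·R2: [0, 0, -5/2, -1/2, -3/2]
R4 ← R4 − R3: [0, 0, 0, 0, 0]
R5 ← R5 + (1/4)·R3: [0, 0, 0, 0, 0]
Echelon form has 3 nonzero rows, so rank(B) = 3.
The rank gives the maximum number of linearly independent rows: 3.

3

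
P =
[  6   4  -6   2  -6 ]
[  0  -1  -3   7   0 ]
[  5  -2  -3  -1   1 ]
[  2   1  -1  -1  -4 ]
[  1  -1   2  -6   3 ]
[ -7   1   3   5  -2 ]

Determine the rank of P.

Row reduce to echelon form.
R3 ← R3 − (5/6)·R1: [0, -16/3, 2, -8/3, 6]
R4 ← R4 − (1/3)·R1: [0, -1/3, 1, -5/3, -2]
R5 ← R5 − (1/6)·R1: [0, -5/3, 3, -19/3, 4]
R6 ← R6 + (7/6)·R1: [0, 17/3, -4, 22/3, -9]
R3 ← R3 − (16/3)·R2: [0, 0, 18, -40, 6]
R4 ← R4 − (1/3)·R2: [0, 0, 2, -4, -2]
R5 ← R5 − (5/3)·R2: [0, 0, 8, -18, 4]
R6 ← R6 + (17/3)·R2: [0, 0, -21, 47, -9]
R4 ← R4 − (1/9)·R3: [0, 0, 0, 4/9, -8/3]
R5 ← R5 − (4/9)·R3: [0, 0, 0, -2/9, 4/3]
R6 ← R6 + (7/6)·R3: [0, 0, 0, 1/3, -2]
R5 ← R5 + (1/2)·R4: [0, 0, 0, 0, 0]
R6 ← R6 − (3/4)·R4: [0, 0, 0, 0, 0]
Echelon form has 4 nonzero rows, so rank(P) = 4.

4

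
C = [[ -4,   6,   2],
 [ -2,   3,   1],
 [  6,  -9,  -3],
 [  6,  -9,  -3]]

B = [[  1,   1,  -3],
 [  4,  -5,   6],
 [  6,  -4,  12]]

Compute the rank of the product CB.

First compute CB:
[[ 32, -42,  72],
 [ 16, -21,  36],
 [-48,  63, -108],
 [-48,  63, -108]]
Now row reduce the product.
R2 ← R2 − (1/2)·R1: [0, 0, 0]
R3 ← R3 + (3/2)·R1: [0, 0, 0]
R4 ← R4 + (3/2)·R1: [0, 0, 0]
1 nonzero row, so rank(CB) = 1.

1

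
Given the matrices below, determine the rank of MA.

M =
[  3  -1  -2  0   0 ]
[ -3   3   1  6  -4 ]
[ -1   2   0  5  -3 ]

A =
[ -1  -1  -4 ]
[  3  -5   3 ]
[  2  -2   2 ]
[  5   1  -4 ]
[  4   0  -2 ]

2

First compute MA:
[[-10,   6, -19],
 [ 28,  -8,   7],
 [ 20,  -4,  -4]]
Now row reduce the product.
R2 ← R2 + (14/5)·R1: [0, 44/5, -231/5]
R3 ← R3 + (2)·R1: [0, 8, -42]
R3 ← R3 − (10/11)·R2: [0, 0, 0]
2 nonzero rows, so rank(MA) = 2.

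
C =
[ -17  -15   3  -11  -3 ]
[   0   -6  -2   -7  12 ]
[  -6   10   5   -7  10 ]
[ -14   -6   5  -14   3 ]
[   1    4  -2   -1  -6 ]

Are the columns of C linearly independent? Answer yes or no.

yes

Row reduce C to echelon form.
R3 ← R3 − (6/17)·R1: [0, 260/17, 67/17, -53/17, 188/17]
R4 ← R4 − (14/17)·R1: [0, 108/17, 43/17, -84/17, 93/17]
R5 ← R5 + (1/17)·R1: [0, 53/17, -31/17, -28/17, -105/17]
R3 ← R3 + (130/51)·R2: [0, 0, -59/51, -1069/51, 708/17]
R4 ← R4 + (18/17)·R2: [0, 0, 7/17, -210/17, 309/17]
R5 ← R5 + (53/102)·R2: [0, 0, -146/51, -539/102, 1/17]
R4 ← R4 + (21/59)·R3: [0, 0, 0, -1169/59, 33]
R5 ← R5 − (146/59)·R3: [0, 0, 0, 5497/118, -103]
R5 ← R5 + (5497/2338)·R4: [0, 0, 0, 0, -59413/2338]
5 pivots among 5 columns.
Every column is a pivot column, so the columns are linearly independent.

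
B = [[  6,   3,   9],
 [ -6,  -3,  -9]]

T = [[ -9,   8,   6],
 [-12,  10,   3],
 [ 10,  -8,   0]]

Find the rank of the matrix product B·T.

First compute BT:
[[  0,   6,  45],
 [  0,  -6, -45]]
Now row reduce the product.
R2 ← R2 + R1: [0, 0, 0]
1 nonzero row, so rank(BT) = 1.

1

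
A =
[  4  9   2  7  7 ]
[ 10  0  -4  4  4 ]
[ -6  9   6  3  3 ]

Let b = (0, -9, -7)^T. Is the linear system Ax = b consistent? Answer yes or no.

no

Row reduce the augmented matrix [A | b].
R2 ← R2 − (5/2)·R1: [0, -45/2, -9, -27/2, -27/2, -9]
R3 ← R3 + (3/2)·R1: [0, 45/2, 9, 27/2, 27/2, -7]
R3 ← R3 + R2: [0, 0, 0, 0, 0, -16]
The echelon form has 3 nonzero rows; the last pivot sits in the augmented column, so rank(A) = 2 but rank([A|b]) = 3.
Since the ranks differ, the system is inconsistent.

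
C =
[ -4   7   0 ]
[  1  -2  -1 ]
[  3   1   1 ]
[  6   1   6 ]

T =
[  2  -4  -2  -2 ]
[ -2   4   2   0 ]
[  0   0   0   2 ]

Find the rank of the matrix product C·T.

First compute CT:
[[-22,  44,  22,   8],
 [  6, -12,  -6,  -4],
 [  4,  -8,  -4,  -4],
 [ 10, -20, -10,   0]]
Now row reduce the product.
R2 ← R2 + (3/11)·R1: [0, 0, 0, -20/11]
R3 ← R3 + (2/11)·R1: [0, 0, 0, -28/11]
R4 ← R4 + (5/11)·R1: [0, 0, 0, 40/11]
R3 ← R3 − (7/5)·R2: [0, 0, 0, 0]
R4 ← R4 + (2)·R2: [0, 0, 0, 0]
2 nonzero rows, so rank(CT) = 2.

2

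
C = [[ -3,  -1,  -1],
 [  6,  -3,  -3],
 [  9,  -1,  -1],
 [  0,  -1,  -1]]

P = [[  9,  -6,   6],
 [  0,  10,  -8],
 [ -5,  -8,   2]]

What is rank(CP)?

2

First compute CP:
[[-22,  16, -12],
 [ 69, -42,  54],
 [ 86, -56,  60],
 [  5,  -2,   6]]
Now row reduce the product.
R2 ← R2 + (69/22)·R1: [0, 90/11, 180/11]
R3 ← R3 + (43/11)·R1: [0, 72/11, 144/11]
R4 ← R4 + (5/22)·R1: [0, 18/11, 36/11]
R3 ← R3 − (4/5)·R2: [0, 0, 0]
R4 ← R4 − (1/5)·R2: [0, 0, 0]
2 nonzero rows, so rank(CP) = 2.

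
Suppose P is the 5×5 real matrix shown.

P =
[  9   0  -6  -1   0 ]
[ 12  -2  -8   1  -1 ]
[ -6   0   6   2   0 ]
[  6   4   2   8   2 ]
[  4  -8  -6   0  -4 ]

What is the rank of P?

Row reduce to echelon form.
R2 ← R2 − (4/3)·R1: [0, -2, 0, 7/3, -1]
R3 ← R3 + (2/3)·R1: [0, 0, 2, 4/3, 0]
R4 ← R4 − (2/3)·R1: [0, 4, 6, 26/3, 2]
R5 ← R5 − (4/9)·R1: [0, -8, -10/3, 4/9, -4]
R4 ← R4 + (2)·R2: [0, 0, 6, 40/3, 0]
R5 ← R5 − (4)·R2: [0, 0, -10/3, -80/9, 0]
R4 ← R4 − (3)·R3: [0, 0, 0, 28/3, 0]
R5 ← R5 + (5/3)·R3: [0, 0, 0, -20/3, 0]
R5 ← R5 + (5/7)·R4: [0, 0, 0, 0, 0]
Echelon form has 4 nonzero rows, so rank(P) = 4.

4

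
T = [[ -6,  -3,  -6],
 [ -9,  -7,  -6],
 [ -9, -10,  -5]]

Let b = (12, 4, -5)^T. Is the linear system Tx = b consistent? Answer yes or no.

Row reduce the augmented matrix [T | b].
R2 ← R2 − (3/2)·R1: [0, -5/2, 3, -14]
R3 ← R3 − (3/2)·R1: [0, -11/2, 4, -23]
R3 ← R3 − (11/5)·R2: [0, 0, -13/5, 39/5]
The echelon form has 3 nonzero rows, and every pivot lies in the first 3 columns, so rank(T) = rank([T|b]) = 3.
The system is consistent.

yes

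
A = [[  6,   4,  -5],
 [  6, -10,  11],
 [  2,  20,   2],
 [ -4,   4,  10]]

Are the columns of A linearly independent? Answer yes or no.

Row reduce A to echelon form.
R2 ← R2 − R1: [0, -14, 16]
R3 ← R3 − (1/3)·R1: [0, 56/3, 11/3]
R4 ← R4 + (2/3)·R1: [0, 20/3, 20/3]
R3 ← R3 + (4/3)·R2: [0, 0, 25]
R4 ← R4 + (10/21)·R2: [0, 0, 100/7]
R4 ← R4 − (4/7)·R3: [0, 0, 0]
3 pivots among 3 columns.
Every column is a pivot column, so the columns are linearly independent.

yes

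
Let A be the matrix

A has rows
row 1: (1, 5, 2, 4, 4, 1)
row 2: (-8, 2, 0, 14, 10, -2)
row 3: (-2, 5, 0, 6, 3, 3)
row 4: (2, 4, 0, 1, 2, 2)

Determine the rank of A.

Row reduce to echelon form.
R2 ← R2 + (8)·R1: [0, 42, 16, 46, 42, 6]
R3 ← R3 + (2)·R1: [0, 15, 4, 14, 11, 5]
R4 ← R4 − (2)·R1: [0, -6, -4, -7, -6, 0]
R3 ← R3 − (5/14)·R2: [0, 0, -12/7, -17/7, -4, 20/7]
R4 ← R4 + (1/7)·R2: [0, 0, -12/7, -3/7, 0, 6/7]
R4 ← R4 − R3: [0, 0, 0, 2, 4, -2]
Echelon form has 4 nonzero rows, so rank(A) = 4.

4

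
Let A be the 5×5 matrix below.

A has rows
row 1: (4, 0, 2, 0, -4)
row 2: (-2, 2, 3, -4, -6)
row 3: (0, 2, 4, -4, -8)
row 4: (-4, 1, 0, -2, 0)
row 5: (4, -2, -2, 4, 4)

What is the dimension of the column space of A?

Row reduce to echelon form.
R2 ← R2 + (1/2)·R1: [0, 2, 4, -4, -8]
R4 ← R4 + R1: [0, 1, 2, -2, -4]
R5 ← R5 − R1: [0, -2, -4, 4, 8]
R3 ← R3 − R2: [0, 0, 0, 0, 0]
R4 ← R4 − (1/2)·R2: [0, 0, 0, 0, 0]
R5 ← R5 + R2: [0, 0, 0, 0, 0]
Echelon form has 2 nonzero rows, so rank(A) = 2.
The column space has dimension equal to the rank: 2.

2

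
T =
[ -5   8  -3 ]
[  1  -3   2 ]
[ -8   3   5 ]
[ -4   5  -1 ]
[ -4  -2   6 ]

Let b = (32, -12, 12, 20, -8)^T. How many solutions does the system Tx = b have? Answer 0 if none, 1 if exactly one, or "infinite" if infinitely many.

Row reduce the augmented matrix [T | b].
R2 ← R2 + (1/5)·R1: [0, -7/5, 7/5, -28/5]
R3 ← R3 − (8/5)·R1: [0, -49/5, 49/5, -196/5]
R4 ← R4 − (4/5)·R1: [0, -7/5, 7/5, -28/5]
R5 ← R5 − (4/5)·R1: [0, -42/5, 42/5, -168/5]
R3 ← R3 − (7)·R2: [0, 0, 0, 0]
R4 ← R4 − R2: [0, 0, 0, 0]
R5 ← R5 − (6)·R2: [0, 0, 0, 0]
The echelon form has 2 nonzero rows, and every pivot lies in the first 3 columns, so rank(T) = rank([T|b]) = 2.
The system is consistent.
rank = 2 < 3 unknowns, so there are infinitely many solutions.

infinite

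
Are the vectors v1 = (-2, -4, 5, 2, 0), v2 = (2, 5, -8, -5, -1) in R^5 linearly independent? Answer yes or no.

Form the matrix with these vectors as rows and row reduce.
R2 ← R2 + R1: [0, 1, -3, -3, -1]
2 nonzero rows, so the 2 vectors span a space of dimension 2.
Since 2 = 2, the vectors are linearly independent.

yes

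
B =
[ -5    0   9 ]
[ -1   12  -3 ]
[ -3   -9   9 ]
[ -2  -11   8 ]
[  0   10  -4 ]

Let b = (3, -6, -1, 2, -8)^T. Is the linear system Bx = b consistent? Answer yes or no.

no

Row reduce the augmented matrix [B | b].
R2 ← R2 − (1/5)·R1: [0, 12, -24/5, -33/5]
R3 ← R3 − (3/5)·R1: [0, -9, 18/5, -14/5]
R4 ← R4 − (2/5)·R1: [0, -11, 22/5, 4/5]
R3 ← R3 + (3/4)·R2: [0, 0, 0, -31/4]
R4 ← R4 + (11/12)·R2: [0, 0, 0, -21/4]
R5 ← R5 − (5/6)·R2: [0, 0, 0, -5/2]
R4 ← R4 − (21/31)·R3: [0, 0, 0, 0]
R5 ← R5 − (10/31)·R3: [0, 0, 0, 0]
The echelon form has 3 nonzero rows; the last pivot sits in the augmented column, so rank(B) = 2 but rank([B|b]) = 3.
Since the ranks differ, the system is inconsistent.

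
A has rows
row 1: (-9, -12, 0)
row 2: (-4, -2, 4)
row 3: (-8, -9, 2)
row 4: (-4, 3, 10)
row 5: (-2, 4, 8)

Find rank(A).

2

Row reduce to echelon form.
R2 ← R2 − (4/9)·R1: [0, 10/3, 4]
R3 ← R3 − (8/9)·R1: [0, 5/3, 2]
R4 ← R4 − (4/9)·R1: [0, 25/3, 10]
R5 ← R5 − (2/9)·R1: [0, 20/3, 8]
R3 ← R3 − (1/2)·R2: [0, 0, 0]
R4 ← R4 − (5/2)·R2: [0, 0, 0]
R5 ← R5 − (2)·R2: [0, 0, 0]
Echelon form has 2 nonzero rows, so rank(A) = 2.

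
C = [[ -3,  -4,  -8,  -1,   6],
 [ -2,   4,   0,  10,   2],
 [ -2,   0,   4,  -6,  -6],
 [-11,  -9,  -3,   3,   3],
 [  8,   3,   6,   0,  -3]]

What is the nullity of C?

Row reduce to echelon form.
R2 ← R2 − (2/3)·R1: [0, 20/3, 16/3, 32/3, -2]
R3 ← R3 − (2/3)·R1: [0, 8/3, 28/3, -16/3, -10]
R4 ← R4 − (11/3)·R1: [0, 17/3, 79/3, 20/3, -19]
R5 ← R5 + (8/3)·R1: [0, -23/3, -46/3, -8/3, 13]
R3 ← R3 − (2/5)·R2: [0, 0, 36/5, -48/5, -46/5]
R4 ← R4 − (17/20)·R2: [0, 0, 109/5, -12/5, -173/10]
R5 ← R5 + (23/20)·R2: [0, 0, -46/5, 48/5, 107/10]
R4 ← R4 − (109/36)·R3: [0, 0, 0, 80/3, 95/9]
R5 ← R5 + (23/18)·R3: [0, 0, 0, -8/3, -19/18]
R5 ← R5 + (1/10)·R4: [0, 0, 0, 0, 0]
4 nonzero rows, so rank(C) = 4.
C has 5 columns; by rank–nullity, nullity = 5 − 4 = 1.

1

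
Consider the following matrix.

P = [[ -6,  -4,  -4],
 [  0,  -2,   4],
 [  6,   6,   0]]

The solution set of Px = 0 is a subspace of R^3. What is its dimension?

Row reduce to echelon form.
R3 ← R3 + R1: [0, 2, -4]
R3 ← R3 + R2: [0, 0, 0]
2 nonzero rows, so rank(P) = 2.
P has 3 columns; by rank–nullity, nullity = 3 − 2 = 1.

1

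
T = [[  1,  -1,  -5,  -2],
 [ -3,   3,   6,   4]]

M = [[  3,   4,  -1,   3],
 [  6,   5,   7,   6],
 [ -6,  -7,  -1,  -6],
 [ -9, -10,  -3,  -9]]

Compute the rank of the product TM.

First compute TM:
[[ 45,  54,   3,  45],
 [-63, -79,   6, -63]]
Now row reduce the product.
R2 ← R2 + (7/5)·R1: [0, -17/5, 51/5, 0]
2 nonzero rows, so rank(TM) = 2.

2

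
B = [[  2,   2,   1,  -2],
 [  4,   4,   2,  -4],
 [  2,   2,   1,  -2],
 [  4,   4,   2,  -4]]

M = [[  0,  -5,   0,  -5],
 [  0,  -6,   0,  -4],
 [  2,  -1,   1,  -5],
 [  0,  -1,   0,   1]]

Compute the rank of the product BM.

First compute BM:
[[  2, -21,   1, -25],
 [  4, -42,   2, -50],
 [  2, -21,   1, -25],
 [  4, -42,   2, -50]]
Now row reduce the product.
R2 ← R2 − (2)·R1: [0, 0, 0, 0]
R3 ← R3 − R1: [0, 0, 0, 0]
R4 ← R4 − (2)·R1: [0, 0, 0, 0]
1 nonzero row, so rank(BM) = 1.

1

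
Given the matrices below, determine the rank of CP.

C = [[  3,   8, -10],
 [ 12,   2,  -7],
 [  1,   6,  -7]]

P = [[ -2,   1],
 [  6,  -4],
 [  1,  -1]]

First compute CP:
[[ 32, -19],
 [-19,  11],
 [ 27, -16]]
Now row reduce the product.
R2 ← R2 + (19/32)·R1: [0, -9/32]
R3 ← R3 − (27/32)·R1: [0, 1/32]
R3 ← R3 + (1/9)·R2: [0, 0]
2 nonzero rows, so rank(CP) = 2.

2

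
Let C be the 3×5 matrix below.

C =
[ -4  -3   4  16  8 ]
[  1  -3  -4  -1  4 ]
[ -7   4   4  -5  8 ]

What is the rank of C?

Row reduce to echelon form.
R2 ← R2 + (1/4)·R1: [0, -15/4, -3, 3, 6]
R3 ← R3 − (7/4)·R1: [0, 37/4, -3, -33, -6]
R3 ← R3 + (37/15)·R2: [0, 0, -52/5, -128/5, 44/5]
Echelon form has 3 nonzero rows, so rank(C) = 3.

3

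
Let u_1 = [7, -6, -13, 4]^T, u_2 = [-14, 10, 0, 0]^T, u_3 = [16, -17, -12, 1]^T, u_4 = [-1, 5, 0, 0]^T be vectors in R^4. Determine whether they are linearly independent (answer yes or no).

Form the matrix with these vectors as rows and row reduce.
R2 ← R2 + (2)·R1: [0, -2, -26, 8]
R3 ← R3 − (16/7)·R1: [0, -23/7, 124/7, -57/7]
R4 ← R4 + (1/7)·R1: [0, 29/7, -13/7, 4/7]
R3 ← R3 − (23/14)·R2: [0, 0, 423/7, -149/7]
R4 ← R4 + (29/14)·R2: [0, 0, -390/7, 120/7]
R4 ← R4 + (130/141)·R3: [0, 0, 0, -350/141]
4 nonzero rows, so the 4 vectors span a space of dimension 4.
Since 4 = 4, the vectors are linearly independent.

yes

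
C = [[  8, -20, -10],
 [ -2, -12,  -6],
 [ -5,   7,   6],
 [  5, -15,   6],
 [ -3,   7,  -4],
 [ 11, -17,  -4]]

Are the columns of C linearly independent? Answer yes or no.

yes

Row reduce C to echelon form.
R2 ← R2 + (1/4)·R1: [0, -17, -17/2]
R3 ← R3 + (5/8)·R1: [0, -11/2, -1/4]
R4 ← R4 − (5/8)·R1: [0, -5/2, 49/4]
R5 ← R5 + (3/8)·R1: [0, -1/2, -31/4]
R6 ← R6 − (11/8)·R1: [0, 21/2, 39/4]
R3 ← R3 − (11/34)·R2: [0, 0, 5/2]
R4 ← R4 − (5/34)·R2: [0, 0, 27/2]
R5 ← R5 − (1/34)·R2: [0, 0, -15/2]
R6 ← R6 + (21/34)·R2: [0, 0, 9/2]
R4 ← R4 − (27/5)·R3: [0, 0, 0]
R5 ← R5 + (3)·R3: [0, 0, 0]
R6 ← R6 − (9/5)·R3: [0, 0, 0]
3 pivots among 3 columns.
Every column is a pivot column, so the columns are linearly independent.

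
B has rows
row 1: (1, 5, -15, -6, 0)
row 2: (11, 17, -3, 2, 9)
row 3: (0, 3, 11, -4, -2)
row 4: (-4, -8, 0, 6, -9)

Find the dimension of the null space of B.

1

Row reduce to echelon form.
R2 ← R2 − (11)·R1: [0, -38, 162, 68, 9]
R4 ← R4 + (4)·R1: [0, 12, -60, -18, -9]
R3 ← R3 + (3/38)·R2: [0, 0, 452/19, 26/19, -49/38]
R4 ← R4 + (6/19)·R2: [0, 0, -168/19, 66/19, -117/19]
R4 ← R4 + (42/113)·R3: [0, 0, 0, 450/113, -750/113]
4 nonzero rows, so rank(B) = 4.
B has 5 columns; by rank–nullity, nullity = 5 − 4 = 1.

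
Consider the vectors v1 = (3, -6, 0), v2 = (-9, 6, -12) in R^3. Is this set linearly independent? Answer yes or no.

yes

Form the matrix with these vectors as rows and row reduce.
R2 ← R2 + (3)·R1: [0, -12, -12]
2 nonzero rows, so the 2 vectors span a space of dimension 2.
Since 2 = 2, the vectors are linearly independent.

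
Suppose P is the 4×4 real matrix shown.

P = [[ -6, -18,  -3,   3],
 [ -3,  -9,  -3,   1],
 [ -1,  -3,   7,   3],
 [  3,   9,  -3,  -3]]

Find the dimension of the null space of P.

Row reduce to echelon form.
R2 ← R2 − (1/2)·R1: [0, 0, -3/2, -1/2]
R3 ← R3 − (1/6)·R1: [0, 0, 15/2, 5/2]
R4 ← R4 + (1/2)·R1: [0, 0, -9/2, -3/2]
R3 ← R3 + (5)·R2: [0, 0, 0, 0]
R4 ← R4 − (3)·R2: [0, 0, 0, 0]
2 nonzero rows, so rank(P) = 2.
P has 4 columns; by rank–nullity, nullity = 4 − 2 = 2.

2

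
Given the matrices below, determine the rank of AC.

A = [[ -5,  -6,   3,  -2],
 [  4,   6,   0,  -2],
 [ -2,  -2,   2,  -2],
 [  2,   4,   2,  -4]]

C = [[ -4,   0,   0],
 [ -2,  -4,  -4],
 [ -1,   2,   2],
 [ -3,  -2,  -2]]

2

First compute AC:
[[ 35,  34,  34],
 [-22, -20, -20],
 [ 16,  16,  16],
 [ -6,  -4,  -4]]
Now row reduce the product.
R2 ← R2 + (22/35)·R1: [0, 48/35, 48/35]
R3 ← R3 − (16/35)·R1: [0, 16/35, 16/35]
R4 ← R4 + (6/35)·R1: [0, 64/35, 64/35]
R3 ← R3 − (1/3)·R2: [0, 0, 0]
R4 ← R4 − (4/3)·R2: [0, 0, 0]
2 nonzero rows, so rank(AC) = 2.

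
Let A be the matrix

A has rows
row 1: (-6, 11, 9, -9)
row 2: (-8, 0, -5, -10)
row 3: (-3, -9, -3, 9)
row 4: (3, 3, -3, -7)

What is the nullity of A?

Row reduce to echelon form.
R2 ← R2 − (4/3)·R1: [0, -44/3, -17, 2]
R3 ← R3 − (1/2)·R1: [0, -29/2, -15/2, 27/2]
R4 ← R4 + (1/2)·R1: [0, 17/2, 3/2, -23/2]
R3 ← R3 − (87/88)·R2: [0, 0, 819/88, 507/44]
R4 ← R4 + (51/88)·R2: [0, 0, -735/88, -455/44]
R4 ← R4 + (35/39)·R3: [0, 0, 0, 0]
3 nonzero rows, so rank(A) = 3.
A has 4 columns; by rank–nullity, nullity = 4 − 3 = 1.

1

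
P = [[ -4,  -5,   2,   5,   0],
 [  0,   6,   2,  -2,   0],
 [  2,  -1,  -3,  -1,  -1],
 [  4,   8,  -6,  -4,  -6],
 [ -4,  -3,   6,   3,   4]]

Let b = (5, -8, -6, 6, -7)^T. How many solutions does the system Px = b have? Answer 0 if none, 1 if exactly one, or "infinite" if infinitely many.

0

Row reduce the augmented matrix [P | b].
R3 ← R3 + (1/2)·R1: [0, -7/2, -2, 3/2, -1, -7/2]
R4 ← R4 + R1: [0, 3, -4, 1, -6, 11]
R5 ← R5 − R1: [0, 2, 4, -2, 4, -12]
R3 ← R3 + (7/12)·R2: [0, 0, -5/6, 1/3, -1, -49/6]
R4 ← R4 − (1/2)·R2: [0, 0, -5, 2, -6, 15]
R5 ← R5 − (1/3)·R2: [0, 0, 10/3, -4/3, 4, -28/3]
R4 ← R4 − (6)·R3: [0, 0, 0, 0, 0, 64]
R5 ← R5 + (4)·R3: [0, 0, 0, 0, 0, -42]
R5 ← R5 + (21/32)·R4: [0, 0, 0, 0, 0, 0]
The echelon form has 4 nonzero rows; the last pivot sits in the augmented column, so rank(P) = 3 but rank([P|b]) = 4.
Since the ranks differ, the system is inconsistent.
It has no solutions.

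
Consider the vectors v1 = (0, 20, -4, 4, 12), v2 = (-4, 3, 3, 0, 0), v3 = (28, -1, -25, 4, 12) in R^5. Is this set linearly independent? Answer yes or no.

no

Form the matrix with these vectors as rows and row reduce.
Swap R1 ↔ R2
R3 ← R3 + (7)·R1: [0, 20, -4, 4, 12]
R3 ← R3 − R2: [0, 0, 0, 0, 0]
2 nonzero rows, so the 3 vectors span a space of dimension 2.
Since 2 < 3, the vectors are linearly dependent.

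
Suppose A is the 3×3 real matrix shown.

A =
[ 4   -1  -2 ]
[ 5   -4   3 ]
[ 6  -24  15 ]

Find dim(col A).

3

Row reduce to echelon form.
R2 ← R2 − (5/4)·R1: [0, -11/4, 11/2]
R3 ← R3 − (3/2)·R1: [0, -45/2, 18]
R3 ← R3 − (90/11)·R2: [0, 0, -27]
Echelon form has 3 nonzero rows, so rank(A) = 3.
The column space has dimension equal to the rank: 3.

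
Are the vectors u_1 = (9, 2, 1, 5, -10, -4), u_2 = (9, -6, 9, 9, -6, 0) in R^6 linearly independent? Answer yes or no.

Form the matrix with these vectors as rows and row reduce.
R2 ← R2 − R1: [0, -8, 8, 4, 4, 4]
2 nonzero rows, so the 2 vectors span a space of dimension 2.
Since 2 = 2, the vectors are linearly independent.

yes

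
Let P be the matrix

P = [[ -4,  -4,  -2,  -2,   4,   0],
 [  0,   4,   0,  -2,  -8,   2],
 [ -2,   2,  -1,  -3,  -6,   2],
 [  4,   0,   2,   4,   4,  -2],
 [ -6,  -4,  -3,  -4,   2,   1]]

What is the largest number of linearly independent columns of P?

2

Row reduce to echelon form.
R3 ← R3 − (1/2)·R1: [0, 4, 0, -2, -8, 2]
R4 ← R4 + R1: [0, -4, 0, 2, 8, -2]
R5 ← R5 − (3/2)·R1: [0, 2, 0, -1, -4, 1]
R3 ← R3 − R2: [0, 0, 0, 0, 0, 0]
R4 ← R4 + R2: [0, 0, 0, 0, 0, 0]
R5 ← R5 − (1/2)·R2: [0, 0, 0, 0, 0, 0]
Echelon form has 2 nonzero rows, so rank(P) = 2.
The rank gives the maximum number of linearly independent columns: 2.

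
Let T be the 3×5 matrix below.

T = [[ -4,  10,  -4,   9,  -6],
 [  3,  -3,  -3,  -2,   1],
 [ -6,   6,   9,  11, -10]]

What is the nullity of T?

Row reduce to echelon form.
R2 ← R2 + (3/4)·R1: [0, 9/2, -6, 19/4, -7/2]
R3 ← R3 − (3/2)·R1: [0, -9, 15, -5/2, -1]
R3 ← R3 + (2)·R2: [0, 0, 3, 7, -8]
3 nonzero rows, so rank(T) = 3.
T has 5 columns; by rank–nullity, nullity = 5 − 3 = 2.

2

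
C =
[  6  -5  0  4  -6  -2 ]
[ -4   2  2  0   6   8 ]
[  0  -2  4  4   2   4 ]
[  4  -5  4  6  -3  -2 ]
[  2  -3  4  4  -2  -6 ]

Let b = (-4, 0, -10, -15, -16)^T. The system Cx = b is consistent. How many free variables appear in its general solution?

3

Row reduce the augmented matrix [C | b].
R2 ← R2 + (2/3)·R1: [0, -4/3, 2, 8/3, 2, 20/3, -8/3]
R4 ← R4 − (2/3)·R1: [0, -5/3, 4, 10/3, 1, -2/3, -37/3]
R5 ← R5 − (1/3)·R1: [0, -4/3, 4, 8/3, 0, -16/3, -44/3]
R3 ← R3 − (3/2)·R2: [0, 0, 1, 0, -1, -6, -6]
R4 ← R4 − (5/4)·R2: [0, 0, 3/2, 0, -3/2, -9, -9]
R5 ← R5 − R2: [0, 0, 2, 0, -2, -12, -12]
R4 ← R4 − (3/2)·R3: [0, 0, 0, 0, 0, 0, 0]
R5 ← R5 − (2)·R3: [0, 0, 0, 0, 0, 0, 0]
The echelon form has 3 nonzero rows, and every pivot lies in the first 6 columns, so rank(C) = rank([C|b]) = 3.
The system is consistent.
Free variables = (unknowns) − (rank) = 6 − 3 = 3.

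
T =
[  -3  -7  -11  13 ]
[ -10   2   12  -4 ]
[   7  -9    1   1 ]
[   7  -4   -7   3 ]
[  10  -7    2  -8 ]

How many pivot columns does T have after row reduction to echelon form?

4

Row reduce to echelon form.
R2 ← R2 − (10/3)·R1: [0, 76/3, 146/3, -142/3]
R3 ← R3 + (7/3)·R1: [0, -76/3, -74/3, 94/3]
R4 ← R4 + (7/3)·R1: [0, -61/3, -98/3, 100/3]
R5 ← R5 + (10/3)·R1: [0, -91/3, -104/3, 106/3]
R3 ← R3 + R2: [0, 0, 24, -16]
R4 ← R4 + (61/76)·R2: [0, 0, 243/38, -177/38]
R5 ← R5 + (91/76)·R2: [0, 0, 897/38, -811/38]
R4 ← R4 − (81/304)·R3: [0, 0, 0, -15/38]
R5 ← R5 − (299/304)·R3: [0, 0, 0, -213/38]
R5 ← R5 − (71/5)·R4: [0, 0, 0, 0]
Echelon form has 4 nonzero rows, so rank(T) = 4.
Each nonzero row contributes one pivot column: 4 pivot columns.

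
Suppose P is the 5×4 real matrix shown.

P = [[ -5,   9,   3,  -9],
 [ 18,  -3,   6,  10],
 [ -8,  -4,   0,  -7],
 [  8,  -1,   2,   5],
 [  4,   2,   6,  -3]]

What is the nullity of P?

Row reduce to echelon form.
R2 ← R2 + (18/5)·R1: [0, 147/5, 84/5, -112/5]
R3 ← R3 − (8/5)·R1: [0, -92/5, -24/5, 37/5]
R4 ← R4 + (8/5)·R1: [0, 67/5, 34/5, -47/5]
R5 ← R5 + (4/5)·R1: [0, 46/5, 42/5, -51/5]
R3 ← R3 + (92/147)·R2: [0, 0, 40/7, -139/21]
R4 ← R4 − (67/147)·R2: [0, 0, -6/7, 17/21]
R5 ← R5 − (46/147)·R2: [0, 0, 22/7, -67/21]
R4 ← R4 + (3/20)·R3: [0, 0, 0, -11/60]
R5 ← R5 − (11/20)·R3: [0, 0, 0, 9/20]
R5 ← R5 + (27/11)·R4: [0, 0, 0, 0]
4 nonzero rows, so rank(P) = 4.
P has 4 columns; by rank–nullity, nullity = 4 − 4 = 0.

0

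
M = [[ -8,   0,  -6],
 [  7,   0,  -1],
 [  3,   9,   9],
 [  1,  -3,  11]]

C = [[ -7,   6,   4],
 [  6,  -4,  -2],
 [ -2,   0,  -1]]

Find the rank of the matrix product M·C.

First compute MC:
[[ 68, -48, -26],
 [-47,  42,  29],
 [ 15, -18, -15],
 [-47,  18,  -1]]
Now row reduce the product.
R2 ← R2 + (47/68)·R1: [0, 150/17, 375/34]
R3 ← R3 − (15/68)·R1: [0, -126/17, -315/34]
R4 ← R4 + (47/68)·R1: [0, -258/17, -645/34]
R3 ← R3 + (21/25)·R2: [0, 0, 0]
R4 ← R4 + (43/25)·R2: [0, 0, 0]
2 nonzero rows, so rank(MC) = 2.

2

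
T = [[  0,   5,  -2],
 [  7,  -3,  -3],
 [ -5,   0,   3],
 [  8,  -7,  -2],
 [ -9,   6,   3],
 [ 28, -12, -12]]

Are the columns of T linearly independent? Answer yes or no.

Row reduce T to echelon form.
Swap R1 ↔ R2
R3 ← R3 + (5/7)·R1: [0, -15/7, 6/7]
R4 ← R4 − (8/7)·R1: [0, -25/7, 10/7]
R5 ← R5 + (9/7)·R1: [0, 15/7, -6/7]
R6 ← R6 − (4)·R1: [0, 0, 0]
R3 ← R3 + (3/7)·R2: [0, 0, 0]
R4 ← R4 + (5/7)·R2: [0, 0, 0]
R5 ← R5 − (3/7)·R2: [0, 0, 0]
2 pivots among 3 columns.
Only 2 < 3 pivot columns, so the columns are linearly dependent.

no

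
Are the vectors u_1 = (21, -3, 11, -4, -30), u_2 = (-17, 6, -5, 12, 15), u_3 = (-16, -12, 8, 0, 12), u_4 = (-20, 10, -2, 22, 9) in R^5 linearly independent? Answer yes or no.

no

Form the matrix with these vectors as rows and row reduce.
R2 ← R2 + (17/21)·R1: [0, 25/7, 82/21, 184/21, -65/7]
R3 ← R3 + (16/21)·R1: [0, -100/7, 344/21, -64/21, -76/7]
R4 ← R4 + (20/21)·R1: [0, 50/7, 178/21, 382/21, -137/7]
R3 ← R3 + (4)·R2: [0, 0, 32, 32, -48]
R4 ← R4 − (2)·R2: [0, 0, 2/3, 2/3, -1]
R4 ← R4 − (1/48)·R3: [0, 0, 0, 0, 0]
3 nonzero rows, so the 4 vectors span a space of dimension 3.
Since 3 < 4, the vectors are linearly dependent.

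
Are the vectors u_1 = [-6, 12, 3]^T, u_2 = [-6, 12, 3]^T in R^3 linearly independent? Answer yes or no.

no

Form the matrix with these vectors as rows and row reduce.
R2 ← R2 − R1: [0, 0, 0]
1 nonzero row, so the 2 vectors span a space of dimension 1.
Since 1 < 2, the vectors are linearly dependent.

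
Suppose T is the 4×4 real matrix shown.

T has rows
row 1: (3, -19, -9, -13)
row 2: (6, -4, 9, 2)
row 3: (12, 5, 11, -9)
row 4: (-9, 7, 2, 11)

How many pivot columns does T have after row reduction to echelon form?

4

Row reduce to echelon form.
R2 ← R2 − (2)·R1: [0, 34, 27, 28]
R3 ← R3 − (4)·R1: [0, 81, 47, 43]
R4 ← R4 + (3)·R1: [0, -50, -25, -28]
R3 ← R3 − (81/34)·R2: [0, 0, -589/34, -403/17]
R4 ← R4 + (25/17)·R2: [0, 0, 250/17, 224/17]
R4 ← R4 + (500/589)·R3: [0, 0, 0, -132/19]
Echelon form has 4 nonzero rows, so rank(T) = 4.
Each nonzero row contributes one pivot column: 4 pivot columns.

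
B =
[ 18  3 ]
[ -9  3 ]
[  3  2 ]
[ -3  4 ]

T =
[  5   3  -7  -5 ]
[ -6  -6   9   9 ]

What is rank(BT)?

First compute BT:
[[ 72,  36, -99, -63],
 [-63, -45,  90,  72],
 [  3,  -3,  -3,   3],
 [-39, -33,  57,  51]]
Now row reduce the product.
R2 ← R2 + (7/8)·R1: [0, -27/2, 27/8, 135/8]
R3 ← R3 − (1/24)·R1: [0, -9/2, 9/8, 45/8]
R4 ← R4 + (13/24)·R1: [0, -27/2, 27/8, 135/8]
R3 ← R3 − (1/3)·R2: [0, 0, 0, 0]
R4 ← R4 − R2: [0, 0, 0, 0]
2 nonzero rows, so rank(BT) = 2.

2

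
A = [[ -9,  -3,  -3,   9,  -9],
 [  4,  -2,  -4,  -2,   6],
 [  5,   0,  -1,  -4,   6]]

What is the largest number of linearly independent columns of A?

2

Row reduce to echelon form.
R2 ← R2 + (4/9)·R1: [0, -10/3, -16/3, 2, 2]
R3 ← R3 + (5/9)·R1: [0, -5/3, -8/3, 1, 1]
R3 ← R3 − (1/2)·R2: [0, 0, 0, 0, 0]
Echelon form has 2 nonzero rows, so rank(A) = 2.
The rank gives the maximum number of linearly independent columns: 2.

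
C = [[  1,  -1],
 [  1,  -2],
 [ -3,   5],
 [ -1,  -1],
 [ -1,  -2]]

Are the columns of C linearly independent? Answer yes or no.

Row reduce C to echelon form.
R2 ← R2 − R1: [0, -1]
R3 ← R3 + (3)·R1: [0, 2]
R4 ← R4 + R1: [0, -2]
R5 ← R5 + R1: [0, -3]
R3 ← R3 + (2)·R2: [0, 0]
R4 ← R4 − (2)·R2: [0, 0]
R5 ← R5 − (3)·R2: [0, 0]
2 pivots among 2 columns.
Every column is a pivot column, so the columns are linearly independent.

yes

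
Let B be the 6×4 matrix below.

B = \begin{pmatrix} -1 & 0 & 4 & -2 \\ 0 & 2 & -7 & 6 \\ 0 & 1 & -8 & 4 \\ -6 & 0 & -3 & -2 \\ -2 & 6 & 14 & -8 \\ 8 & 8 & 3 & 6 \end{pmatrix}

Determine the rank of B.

4

Row reduce to echelon form.
R4 ← R4 − (6)·R1: [0, 0, -27, 10]
R5 ← R5 − (2)·R1: [0, 6, 6, -4]
R6 ← R6 + (8)·R1: [0, 8, 35, -10]
R3 ← R3 − (1/2)·R2: [0, 0, -9/2, 1]
R5 ← R5 − (3)·R2: [0, 0, 27, -22]
R6 ← R6 − (4)·R2: [0, 0, 63, -34]
R4 ← R4 − (6)·R3: [0, 0, 0, 4]
R5 ← R5 + (6)·R3: [0, 0, 0, -16]
R6 ← R6 + (14)·R3: [0, 0, 0, -20]
R5 ← R5 + (4)·R4: [0, 0, 0, 0]
R6 ← R6 + (5)·R4: [0, 0, 0, 0]
Echelon form has 4 nonzero rows, so rank(B) = 4.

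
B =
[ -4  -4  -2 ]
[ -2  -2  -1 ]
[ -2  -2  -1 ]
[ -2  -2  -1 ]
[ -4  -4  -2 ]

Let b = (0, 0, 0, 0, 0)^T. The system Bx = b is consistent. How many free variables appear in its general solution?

2

Row reduce the augmented matrix [B | b].
R2 ← R2 − (1/2)·R1: [0, 0, 0, 0]
R3 ← R3 − (1/2)·R1: [0, 0, 0, 0]
R4 ← R4 − (1/2)·R1: [0, 0, 0, 0]
R5 ← R5 − R1: [0, 0, 0, 0]
The echelon form has 1 nonzero rows, and every pivot lies in the first 3 columns, so rank(B) = rank([B|b]) = 1.
The system is consistent.
Free variables = (unknowns) − (rank) = 3 − 1 = 2.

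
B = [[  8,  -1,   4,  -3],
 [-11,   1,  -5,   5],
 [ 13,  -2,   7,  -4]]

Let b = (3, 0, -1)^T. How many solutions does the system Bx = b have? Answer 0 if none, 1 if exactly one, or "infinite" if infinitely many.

Row reduce the augmented matrix [B | b].
R2 ← R2 + (11/8)·R1: [0, -3/8, 1/2, 7/8, 33/8]
R3 ← R3 − (13/8)·R1: [0, -3/8, 1/2, 7/8, -47/8]
R3 ← R3 − R2: [0, 0, 0, 0, -10]
The echelon form has 3 nonzero rows; the last pivot sits in the augmented column, so rank(B) = 2 but rank([B|b]) = 3.
Since the ranks differ, the system is inconsistent.
It has no solutions.

0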